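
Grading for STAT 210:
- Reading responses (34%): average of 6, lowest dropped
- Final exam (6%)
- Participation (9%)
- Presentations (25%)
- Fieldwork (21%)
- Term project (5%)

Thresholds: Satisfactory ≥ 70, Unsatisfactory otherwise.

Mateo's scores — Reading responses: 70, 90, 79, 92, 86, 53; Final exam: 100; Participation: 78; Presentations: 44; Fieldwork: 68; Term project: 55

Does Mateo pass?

Unsatisfactory

Reading responses: drop 53 → average of remaining 5 = 417/5 = 83.4
Weighted total:
  Reading responses 83.4 × 0.34 = 28.356
  Final exam 100 × 0.06 = 6
  Participation 78 × 0.09 = 7.02
  Presentations 44 × 0.25 = 11
  Fieldwork 68 × 0.21 = 14.28
  Term project 55 × 0.05 = 2.75
Sum = 69.406
69.406 < 70 → Unsatisfactory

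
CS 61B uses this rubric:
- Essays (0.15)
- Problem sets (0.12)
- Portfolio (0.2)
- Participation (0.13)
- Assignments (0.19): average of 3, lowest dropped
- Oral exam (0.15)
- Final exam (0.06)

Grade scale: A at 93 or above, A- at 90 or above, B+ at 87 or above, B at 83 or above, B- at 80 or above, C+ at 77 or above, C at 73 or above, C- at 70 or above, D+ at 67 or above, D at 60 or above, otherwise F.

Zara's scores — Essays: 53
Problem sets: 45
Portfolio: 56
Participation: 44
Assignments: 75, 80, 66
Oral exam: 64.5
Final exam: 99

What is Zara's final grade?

Assignments: drop 66 → average of remaining 2 = 155/2 = 77.5
Weighted total:
  Essays 53 × 0.15 = 7.95
  Problem sets 45 × 0.12 = 5.4
  Portfolio 56 × 0.2 = 11.2
  Participation 44 × 0.13 = 5.72
  Assignments 77.5 × 0.19 = 14.725
  Oral exam 64.5 × 0.15 = 9.675
  Final exam 99 × 0.06 = 5.94
Sum = 60.61
60.61 is ≥ 60 and < 67 → D

D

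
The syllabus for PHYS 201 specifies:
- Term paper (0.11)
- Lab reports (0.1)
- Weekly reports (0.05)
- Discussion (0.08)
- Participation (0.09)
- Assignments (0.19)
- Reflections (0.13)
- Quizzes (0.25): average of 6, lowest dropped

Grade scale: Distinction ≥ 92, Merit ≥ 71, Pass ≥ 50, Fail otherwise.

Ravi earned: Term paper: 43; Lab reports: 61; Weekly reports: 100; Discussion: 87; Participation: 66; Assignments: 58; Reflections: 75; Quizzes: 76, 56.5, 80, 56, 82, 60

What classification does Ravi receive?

Pass

Quizzes: drop 56 → average of remaining 5 = 354.5/5 = 70.9
Weighted total:
  Term paper 43 × 0.11 = 4.73
  Lab reports 61 × 0.1 = 6.1
  Weekly reports 100 × 0.05 = 5
  Discussion 87 × 0.08 = 6.96
  Participation 66 × 0.09 = 5.94
  Assignments 58 × 0.19 = 11.02
  Reflections 75 × 0.13 = 9.75
  Quizzes 70.9 × 0.25 = 17.725
Sum = 67.225
67.225 is ≥ 50 and < 71 → Pass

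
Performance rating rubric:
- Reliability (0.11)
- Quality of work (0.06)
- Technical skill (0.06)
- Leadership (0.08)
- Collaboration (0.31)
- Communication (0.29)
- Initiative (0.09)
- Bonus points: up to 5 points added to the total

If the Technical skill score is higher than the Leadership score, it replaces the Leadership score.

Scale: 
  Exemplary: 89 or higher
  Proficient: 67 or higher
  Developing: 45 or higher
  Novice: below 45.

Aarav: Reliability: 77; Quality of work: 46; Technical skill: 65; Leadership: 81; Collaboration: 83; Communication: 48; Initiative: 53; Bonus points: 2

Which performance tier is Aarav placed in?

Technical skill (65) ≤ Leadership (81), so Leadership stays at 81.
Weighted total:
  Reliability 77 × 0.11 = 8.47
  Quality of work 46 × 0.06 = 2.76
  Technical skill 65 × 0.06 = 3.9
  Leadership 81 × 0.08 = 6.48
  Collaboration 83 × 0.31 = 25.73
  Communication 48 × 0.29 = 13.92
  Initiative 53 × 0.09 = 4.77
Sum = 66.03
Bonus points: 66.03 + 2 = 68.03
68.03 is ≥ 67 and < 89 → Proficient

Proficient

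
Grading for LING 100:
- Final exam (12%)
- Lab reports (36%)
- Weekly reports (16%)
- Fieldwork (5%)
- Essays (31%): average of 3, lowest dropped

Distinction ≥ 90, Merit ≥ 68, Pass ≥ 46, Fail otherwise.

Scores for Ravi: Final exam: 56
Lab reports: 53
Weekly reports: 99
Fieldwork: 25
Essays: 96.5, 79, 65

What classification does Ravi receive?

Essays: drop 65 → average of remaining 2 = 175.5/2 = 87.75
Weighted total:
  Final exam 56 × 0.12 = 6.72
  Lab reports 53 × 0.36 = 19.08
  Weekly reports 99 × 0.16 = 15.84
  Fieldwork 25 × 0.05 = 1.25
  Essays 87.75 × 0.31 = 27.2025
Sum = 70.0925
70.0925 is ≥ 68 and < 90 → Merit

Merit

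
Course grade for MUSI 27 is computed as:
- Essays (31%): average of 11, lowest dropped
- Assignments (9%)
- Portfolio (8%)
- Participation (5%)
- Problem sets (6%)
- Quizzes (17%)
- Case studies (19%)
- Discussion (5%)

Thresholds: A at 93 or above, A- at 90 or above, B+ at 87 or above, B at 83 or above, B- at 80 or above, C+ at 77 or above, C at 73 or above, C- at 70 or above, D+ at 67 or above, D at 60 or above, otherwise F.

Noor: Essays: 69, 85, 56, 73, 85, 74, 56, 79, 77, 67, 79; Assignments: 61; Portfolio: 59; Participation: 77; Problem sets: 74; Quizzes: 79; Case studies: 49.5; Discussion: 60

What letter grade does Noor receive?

Essays: drop 56 → average of remaining 10 = 744/10 = 74.4
Weighted total:
  Essays 74.4 × 0.31 = 23.064
  Assignments 61 × 0.09 = 5.49
  Portfolio 59 × 0.08 = 4.72
  Participation 77 × 0.05 = 3.85
  Problem sets 74 × 0.06 = 4.44
  Quizzes 79 × 0.17 = 13.43
  Case studies 49.5 × 0.19 = 9.405
  Discussion 60 × 0.05 = 3
Sum = 67.399
67.399 is ≥ 67 and < 70 → D+

D+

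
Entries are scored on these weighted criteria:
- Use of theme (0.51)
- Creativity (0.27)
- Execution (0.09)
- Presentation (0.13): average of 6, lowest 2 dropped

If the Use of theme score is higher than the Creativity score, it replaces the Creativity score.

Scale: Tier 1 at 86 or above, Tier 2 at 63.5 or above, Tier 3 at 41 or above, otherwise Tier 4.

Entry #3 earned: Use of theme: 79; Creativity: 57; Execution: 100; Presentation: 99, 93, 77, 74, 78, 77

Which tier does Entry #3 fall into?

Presentation: drop 74, 77 → average of remaining 4 = 347/4 = 86.75
Use of theme (79) > Creativity (57), so Creativity counts as 79.
Weighted total:
  Use of theme 79 × 0.51 = 40.29
  Creativity 79 × 0.27 = 21.33
  Execution 100 × 0.09 = 9
  Presentation 86.75 × 0.13 = 11.2775
Sum = 81.8975
81.8975 is ≥ 63.5 and < 86 → Tier 2

Tier 2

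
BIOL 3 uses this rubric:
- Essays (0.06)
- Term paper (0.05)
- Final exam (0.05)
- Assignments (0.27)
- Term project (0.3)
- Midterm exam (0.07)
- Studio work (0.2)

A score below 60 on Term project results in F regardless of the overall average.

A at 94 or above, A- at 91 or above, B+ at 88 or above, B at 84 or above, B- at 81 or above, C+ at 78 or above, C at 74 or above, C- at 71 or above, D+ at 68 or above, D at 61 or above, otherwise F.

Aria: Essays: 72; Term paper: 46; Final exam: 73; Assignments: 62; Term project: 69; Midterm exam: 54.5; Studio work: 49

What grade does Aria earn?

D

Term project score 69 ≥ 60: minimum met.
Weighted total:
  Essays 72 × 0.06 = 4.32
  Term paper 46 × 0.05 = 2.3
  Final exam 73 × 0.05 = 3.65
  Assignments 62 × 0.27 = 16.74
  Term project 69 × 0.3 = 20.7
  Midterm exam 54.5 × 0.07 = 3.815
  Studio work 49 × 0.2 = 9.8
Sum = 61.325
61.325 is ≥ 61 and < 68 → D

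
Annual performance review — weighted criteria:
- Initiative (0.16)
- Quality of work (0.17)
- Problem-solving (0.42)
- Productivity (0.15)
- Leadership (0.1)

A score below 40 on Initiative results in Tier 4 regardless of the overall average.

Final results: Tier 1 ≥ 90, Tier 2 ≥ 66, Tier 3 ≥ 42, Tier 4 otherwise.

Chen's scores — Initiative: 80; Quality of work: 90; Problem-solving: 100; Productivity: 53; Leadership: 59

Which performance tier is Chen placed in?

Initiative score 80 ≥ 40: minimum met.
Weighted total:
  Initiative 80 × 0.16 = 12.8
  Quality of work 90 × 0.17 = 15.3
  Problem-solving 100 × 0.42 = 42
  Productivity 53 × 0.15 = 7.95
  Leadership 59 × 0.1 = 5.9
Sum = 83.95
83.95 is ≥ 66 and < 90 → Tier 2

Tier 2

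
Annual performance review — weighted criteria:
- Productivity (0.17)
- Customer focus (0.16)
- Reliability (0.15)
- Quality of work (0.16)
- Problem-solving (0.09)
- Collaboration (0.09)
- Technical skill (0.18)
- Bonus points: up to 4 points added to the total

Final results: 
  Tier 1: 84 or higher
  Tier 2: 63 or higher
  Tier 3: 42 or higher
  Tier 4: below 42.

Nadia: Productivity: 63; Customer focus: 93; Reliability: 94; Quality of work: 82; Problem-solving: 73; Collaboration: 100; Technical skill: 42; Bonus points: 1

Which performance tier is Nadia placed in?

Weighted total:
  Productivity 63 × 0.17 = 10.71
  Customer focus 93 × 0.16 = 14.88
  Reliability 94 × 0.15 = 14.1
  Quality of work 82 × 0.16 = 13.12
  Problem-solving 73 × 0.09 = 6.57
  Collaboration 100 × 0.09 = 9
  Technical skill 42 × 0.18 = 7.56
Sum = 75.94
Bonus points: 75.94 + 1 = 76.94
76.94 is ≥ 63 and < 84 → Tier 2

Tier 2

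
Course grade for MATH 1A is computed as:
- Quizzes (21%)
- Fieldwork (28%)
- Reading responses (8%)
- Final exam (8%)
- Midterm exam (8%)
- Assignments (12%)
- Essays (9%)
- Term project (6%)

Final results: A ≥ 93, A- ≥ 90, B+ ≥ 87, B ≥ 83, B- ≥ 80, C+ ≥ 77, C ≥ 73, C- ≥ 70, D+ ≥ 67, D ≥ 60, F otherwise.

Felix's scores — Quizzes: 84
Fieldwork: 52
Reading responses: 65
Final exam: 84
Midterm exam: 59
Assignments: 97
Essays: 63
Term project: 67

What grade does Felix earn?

C-

Weighted total:
  Quizzes 84 × 0.21 = 17.64
  Fieldwork 52 × 0.28 = 14.56
  Reading responses 65 × 0.08 = 5.2
  Final exam 84 × 0.08 = 6.72
  Midterm exam 59 × 0.08 = 4.72
  Assignments 97 × 0.12 = 11.64
  Essays 63 × 0.09 = 5.67
  Term project 67 × 0.06 = 4.02
Sum = 70.17
70.17 is ≥ 70 and < 73 → C-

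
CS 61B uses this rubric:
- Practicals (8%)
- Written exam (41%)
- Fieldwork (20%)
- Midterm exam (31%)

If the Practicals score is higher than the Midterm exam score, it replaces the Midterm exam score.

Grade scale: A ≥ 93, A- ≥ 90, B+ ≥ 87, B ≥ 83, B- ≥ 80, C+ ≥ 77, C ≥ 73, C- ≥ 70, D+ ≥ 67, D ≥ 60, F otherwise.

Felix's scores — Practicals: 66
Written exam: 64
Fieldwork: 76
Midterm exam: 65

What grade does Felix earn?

D+

Practicals (66) > Midterm exam (65), so Midterm exam counts as 66.
Weighted total:
  Practicals 66 × 0.08 = 5.28
  Written exam 64 × 0.41 = 26.24
  Fieldwork 76 × 0.2 = 15.2
  Midterm exam 66 × 0.31 = 20.46
Sum = 67.18
67.18 is ≥ 67 and < 70 → D+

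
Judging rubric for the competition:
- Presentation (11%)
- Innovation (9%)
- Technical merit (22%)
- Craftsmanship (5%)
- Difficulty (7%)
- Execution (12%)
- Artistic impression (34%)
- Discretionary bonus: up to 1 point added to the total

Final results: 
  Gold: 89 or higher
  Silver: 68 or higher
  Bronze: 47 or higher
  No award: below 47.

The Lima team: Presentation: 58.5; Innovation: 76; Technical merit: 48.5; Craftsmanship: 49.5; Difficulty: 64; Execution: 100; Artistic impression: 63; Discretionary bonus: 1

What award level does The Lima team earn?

Bronze

Weighted total:
  Presentation 58.5 × 0.11 = 6.435
  Innovation 76 × 0.09 = 6.84
  Technical merit 48.5 × 0.22 = 10.67
  Craftsmanship 49.5 × 0.05 = 2.475
  Difficulty 64 × 0.07 = 4.48
  Execution 100 × 0.12 = 12
  Artistic impression 63 × 0.34 = 21.42
Sum = 64.32
Discretionary bonus: 64.32 + 1 = 65.32
65.32 is ≥ 47 and < 68 → Bronze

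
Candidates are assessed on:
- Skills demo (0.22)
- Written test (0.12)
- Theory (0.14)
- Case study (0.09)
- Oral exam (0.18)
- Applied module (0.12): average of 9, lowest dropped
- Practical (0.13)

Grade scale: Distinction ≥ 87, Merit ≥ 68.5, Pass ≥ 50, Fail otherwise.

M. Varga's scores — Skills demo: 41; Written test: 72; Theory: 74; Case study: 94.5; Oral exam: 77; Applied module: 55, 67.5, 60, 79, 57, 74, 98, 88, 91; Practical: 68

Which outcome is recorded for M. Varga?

Applied module: drop 55 → average of remaining 8 = 614.5/8 = 76.8125
Weighted total:
  Skills demo 41 × 0.22 = 9.02
  Written test 72 × 0.12 = 8.64
  Theory 74 × 0.14 = 10.36
  Case study 94.5 × 0.09 = 8.505
  Oral exam 77 × 0.18 = 13.86
  Applied module 76.8125 × 0.12 = 9.2175
  Practical 68 × 0.13 = 8.84
Sum = 68.4425
68.4425 is ≥ 50 and < 68.5 → Pass

Pass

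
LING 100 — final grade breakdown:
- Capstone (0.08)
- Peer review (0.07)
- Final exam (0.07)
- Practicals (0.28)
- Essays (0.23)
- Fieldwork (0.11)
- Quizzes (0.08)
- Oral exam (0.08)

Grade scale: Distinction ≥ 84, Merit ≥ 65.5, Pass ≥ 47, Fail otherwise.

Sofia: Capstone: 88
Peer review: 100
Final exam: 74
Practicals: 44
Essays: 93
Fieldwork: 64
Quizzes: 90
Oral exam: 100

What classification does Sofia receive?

Merit

Weighted total:
  Capstone 88 × 0.08 = 7.04
  Peer review 100 × 0.07 = 7
  Final exam 74 × 0.07 = 5.18
  Practicals 44 × 0.28 = 12.32
  Essays 93 × 0.23 = 21.39
  Fieldwork 64 × 0.11 = 7.04
  Quizzes 90 × 0.08 = 7.2
  Oral exam 100 × 0.08 = 8
Sum = 75.17
75.17 is ≥ 65.5 and < 84 → Merit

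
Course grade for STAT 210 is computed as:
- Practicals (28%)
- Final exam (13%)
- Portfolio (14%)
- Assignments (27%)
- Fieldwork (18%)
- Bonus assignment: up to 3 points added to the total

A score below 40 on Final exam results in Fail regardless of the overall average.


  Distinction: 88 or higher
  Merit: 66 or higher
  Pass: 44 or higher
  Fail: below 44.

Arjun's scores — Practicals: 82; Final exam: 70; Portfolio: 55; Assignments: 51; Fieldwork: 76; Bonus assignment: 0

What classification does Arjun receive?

Final exam score 70 ≥ 40: minimum met.
Weighted total:
  Practicals 82 × 0.28 = 22.96
  Final exam 70 × 0.13 = 9.1
  Portfolio 55 × 0.14 = 7.7
  Assignments 51 × 0.27 = 13.77
  Fieldwork 76 × 0.18 = 13.68
Sum = 67.21
Bonus assignment: 67.21 + 0 = 67.21
67.21 is ≥ 66 and < 88 → Merit

Merit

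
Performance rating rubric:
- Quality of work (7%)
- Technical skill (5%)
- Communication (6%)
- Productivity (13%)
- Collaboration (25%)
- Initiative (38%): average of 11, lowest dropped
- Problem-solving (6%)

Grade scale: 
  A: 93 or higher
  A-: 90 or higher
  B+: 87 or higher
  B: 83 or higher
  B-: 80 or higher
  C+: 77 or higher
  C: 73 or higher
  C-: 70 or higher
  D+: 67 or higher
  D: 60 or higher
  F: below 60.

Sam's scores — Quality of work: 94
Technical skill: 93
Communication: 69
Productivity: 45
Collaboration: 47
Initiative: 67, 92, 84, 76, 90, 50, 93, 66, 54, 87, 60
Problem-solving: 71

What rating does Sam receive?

Initiative: drop 50 → average of remaining 10 = 769/10 = 76.9
Weighted total:
  Quality of work 94 × 0.07 = 6.58
  Technical skill 93 × 0.05 = 4.65
  Communication 69 × 0.06 = 4.14
  Productivity 45 × 0.13 = 5.85
  Collaboration 47 × 0.25 = 11.75
  Initiative 76.9 × 0.38 = 29.222
  Problem-solving 71 × 0.06 = 4.26
Sum = 66.452
66.452 is ≥ 60 and < 67 → D

D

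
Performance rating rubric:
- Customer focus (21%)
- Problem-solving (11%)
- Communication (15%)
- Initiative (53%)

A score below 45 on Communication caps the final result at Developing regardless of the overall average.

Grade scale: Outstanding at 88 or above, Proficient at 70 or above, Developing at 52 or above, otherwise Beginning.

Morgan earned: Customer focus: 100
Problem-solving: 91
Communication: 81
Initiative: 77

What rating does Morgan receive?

Proficient

Communication score 81 ≥ 45: minimum met.
Weighted total:
  Customer focus 100 × 0.21 = 21
  Problem-solving 91 × 0.11 = 10.01
  Communication 81 × 0.15 = 12.15
  Initiative 77 × 0.53 = 40.81
Sum = 83.97
83.97 is ≥ 70 and < 88 → Proficient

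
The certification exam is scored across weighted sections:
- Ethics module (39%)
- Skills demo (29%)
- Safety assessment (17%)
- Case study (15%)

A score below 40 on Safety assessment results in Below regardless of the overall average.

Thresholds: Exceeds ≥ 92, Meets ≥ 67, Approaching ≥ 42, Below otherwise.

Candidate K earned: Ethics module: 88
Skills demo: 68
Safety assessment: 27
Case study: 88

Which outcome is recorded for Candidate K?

Safety assessment score 27 < 40: minimum not met.
Weighted total:
  Ethics module 88 × 0.39 = 34.32
  Skills demo 68 × 0.29 = 19.72
  Safety assessment 27 × 0.17 = 4.59
  Case study 88 × 0.15 = 13.2
Sum = 71.83
Because the Safety assessment minimum was not met, the result is Below.

Below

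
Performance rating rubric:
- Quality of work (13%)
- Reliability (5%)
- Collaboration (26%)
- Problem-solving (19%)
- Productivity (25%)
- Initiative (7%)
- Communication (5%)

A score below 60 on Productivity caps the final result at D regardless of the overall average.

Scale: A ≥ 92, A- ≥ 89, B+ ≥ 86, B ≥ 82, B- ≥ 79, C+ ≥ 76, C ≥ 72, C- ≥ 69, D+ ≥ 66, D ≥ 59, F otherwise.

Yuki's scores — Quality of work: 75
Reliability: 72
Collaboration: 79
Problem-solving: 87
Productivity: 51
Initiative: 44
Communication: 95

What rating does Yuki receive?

Productivity score 51 < 60: minimum not met.
Weighted total:
  Quality of work 75 × 0.13 = 9.75
  Reliability 72 × 0.05 = 3.6
  Collaboration 79 × 0.26 = 20.54
  Problem-solving 87 × 0.19 = 16.53
  Productivity 51 × 0.25 = 12.75
  Initiative 44 × 0.07 = 3.08
  Communication 95 × 0.05 = 4.75
Sum = 71
71 would be C-; cap at D applies → D.

D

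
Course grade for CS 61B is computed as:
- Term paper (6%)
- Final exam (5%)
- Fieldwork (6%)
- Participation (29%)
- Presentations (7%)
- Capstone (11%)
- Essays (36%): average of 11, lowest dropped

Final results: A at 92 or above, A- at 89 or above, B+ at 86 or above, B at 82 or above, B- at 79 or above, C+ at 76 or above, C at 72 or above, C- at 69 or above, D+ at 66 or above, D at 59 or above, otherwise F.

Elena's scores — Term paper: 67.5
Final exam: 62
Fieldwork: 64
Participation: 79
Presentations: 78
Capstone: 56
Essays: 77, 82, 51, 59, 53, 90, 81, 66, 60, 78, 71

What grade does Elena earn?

C-

Essays: drop 51 → average of remaining 10 = 717/10 = 71.7
Weighted total:
  Term paper 67.5 × 0.06 = 4.05
  Final exam 62 × 0.05 = 3.1
  Fieldwork 64 × 0.06 = 3.84
  Participation 79 × 0.29 = 22.91
  Presentations 78 × 0.07 = 5.46
  Capstone 56 × 0.11 = 6.16
  Essays 71.7 × 0.36 = 25.812
Sum = 71.332
71.332 is ≥ 69 and < 72 → C-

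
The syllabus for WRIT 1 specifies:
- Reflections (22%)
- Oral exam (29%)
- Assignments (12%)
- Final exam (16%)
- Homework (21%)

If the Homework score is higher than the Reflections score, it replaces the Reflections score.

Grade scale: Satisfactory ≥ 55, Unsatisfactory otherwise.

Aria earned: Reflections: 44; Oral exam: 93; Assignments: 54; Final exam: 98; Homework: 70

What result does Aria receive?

Homework (70) > Reflections (44), so Reflections counts as 70.
Weighted total:
  Reflections 70 × 0.22 = 15.4
  Oral exam 93 × 0.29 = 26.97
  Assignments 54 × 0.12 = 6.48
  Final exam 98 × 0.16 = 15.68
  Homework 70 × 0.21 = 14.7
Sum = 79.23
79.23 ≥ 55 → Satisfactory

Satisfactory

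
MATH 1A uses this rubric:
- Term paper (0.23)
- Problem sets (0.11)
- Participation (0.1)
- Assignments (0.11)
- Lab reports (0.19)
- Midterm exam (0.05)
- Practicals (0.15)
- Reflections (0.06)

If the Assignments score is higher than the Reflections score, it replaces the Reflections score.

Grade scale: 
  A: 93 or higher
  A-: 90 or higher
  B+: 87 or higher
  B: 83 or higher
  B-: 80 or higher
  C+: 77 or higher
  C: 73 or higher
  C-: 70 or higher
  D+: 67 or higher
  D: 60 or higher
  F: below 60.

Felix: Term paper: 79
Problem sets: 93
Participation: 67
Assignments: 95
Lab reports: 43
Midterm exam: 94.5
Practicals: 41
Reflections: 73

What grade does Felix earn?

C-

Assignments (95) > Reflections (73), so Reflections counts as 95.
Weighted total:
  Term paper 79 × 0.23 = 18.17
  Problem sets 93 × 0.11 = 10.23
  Participation 67 × 0.1 = 6.7
  Assignments 95 × 0.11 = 10.45
  Lab reports 43 × 0.19 = 8.17
  Midterm exam 94.5 × 0.05 = 4.725
  Practicals 41 × 0.15 = 6.15
  Reflections 95 × 0.06 = 5.7
Sum = 70.295
70.295 is ≥ 70 and < 73 → C-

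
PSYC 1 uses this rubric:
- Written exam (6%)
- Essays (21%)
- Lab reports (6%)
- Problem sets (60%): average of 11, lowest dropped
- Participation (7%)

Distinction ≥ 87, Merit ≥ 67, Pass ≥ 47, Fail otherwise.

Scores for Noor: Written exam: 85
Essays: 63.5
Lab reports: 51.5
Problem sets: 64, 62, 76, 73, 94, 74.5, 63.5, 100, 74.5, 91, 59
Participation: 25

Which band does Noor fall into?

Merit

Problem sets: drop 59 → average of remaining 10 = 772.5/10 = 77.25
Weighted total:
  Written exam 85 × 0.06 = 5.1
  Essays 63.5 × 0.21 = 13.335
  Lab reports 51.5 × 0.06 = 3.09
  Problem sets 77.25 × 0.6 = 46.35
  Participation 25 × 0.07 = 1.75
Sum = 69.625
69.625 is ≥ 67 and < 87 → Merit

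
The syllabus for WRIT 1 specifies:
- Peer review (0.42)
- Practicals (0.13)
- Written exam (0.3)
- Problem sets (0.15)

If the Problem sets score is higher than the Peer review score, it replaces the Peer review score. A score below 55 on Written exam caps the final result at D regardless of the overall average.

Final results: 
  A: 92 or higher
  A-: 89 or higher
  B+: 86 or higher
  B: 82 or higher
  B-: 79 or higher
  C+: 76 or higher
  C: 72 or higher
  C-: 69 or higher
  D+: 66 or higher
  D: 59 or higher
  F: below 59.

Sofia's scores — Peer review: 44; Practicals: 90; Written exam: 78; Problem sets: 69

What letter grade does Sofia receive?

C

Problem sets (69) > Peer review (44), so Peer review counts as 69.
Written exam score 78 ≥ 55: minimum met.
Weighted total:
  Peer review 69 × 0.42 = 28.98
  Practicals 90 × 0.13 = 11.7
  Written exam 78 × 0.3 = 23.4
  Problem sets 69 × 0.15 = 10.35
Sum = 74.43
74.43 is ≥ 72 and < 76 → C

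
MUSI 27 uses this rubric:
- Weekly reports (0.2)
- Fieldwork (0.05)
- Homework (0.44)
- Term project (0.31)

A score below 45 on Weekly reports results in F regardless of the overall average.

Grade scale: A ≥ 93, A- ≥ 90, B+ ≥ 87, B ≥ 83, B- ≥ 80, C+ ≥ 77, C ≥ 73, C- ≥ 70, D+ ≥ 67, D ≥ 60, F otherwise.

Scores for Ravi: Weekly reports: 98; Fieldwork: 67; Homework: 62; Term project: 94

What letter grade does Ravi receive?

Weekly reports score 98 ≥ 45: minimum met.
Weighted total:
  Weekly reports 98 × 0.2 = 19.6
  Fieldwork 67 × 0.05 = 3.35
  Homework 62 × 0.44 = 27.28
  Term project 94 × 0.31 = 29.14
Sum = 79.37
79.37 is ≥ 77 and < 80 → C+

C+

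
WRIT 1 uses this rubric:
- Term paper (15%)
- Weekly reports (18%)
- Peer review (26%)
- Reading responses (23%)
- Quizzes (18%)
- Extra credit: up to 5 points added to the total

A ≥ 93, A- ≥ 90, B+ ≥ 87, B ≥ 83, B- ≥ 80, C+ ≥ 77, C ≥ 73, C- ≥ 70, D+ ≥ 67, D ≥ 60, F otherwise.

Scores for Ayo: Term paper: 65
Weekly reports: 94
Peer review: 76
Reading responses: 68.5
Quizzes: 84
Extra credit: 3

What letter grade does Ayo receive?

B-

Weighted total:
  Term paper 65 × 0.15 = 9.75
  Weekly reports 94 × 0.18 = 16.92
  Peer review 76 × 0.26 = 19.76
  Reading responses 68.5 × 0.23 = 15.755
  Quizzes 84 × 0.18 = 15.12
Sum = 77.305
Extra credit: 77.305 + 3 = 80.305
80.305 is ≥ 80 and < 83 → B-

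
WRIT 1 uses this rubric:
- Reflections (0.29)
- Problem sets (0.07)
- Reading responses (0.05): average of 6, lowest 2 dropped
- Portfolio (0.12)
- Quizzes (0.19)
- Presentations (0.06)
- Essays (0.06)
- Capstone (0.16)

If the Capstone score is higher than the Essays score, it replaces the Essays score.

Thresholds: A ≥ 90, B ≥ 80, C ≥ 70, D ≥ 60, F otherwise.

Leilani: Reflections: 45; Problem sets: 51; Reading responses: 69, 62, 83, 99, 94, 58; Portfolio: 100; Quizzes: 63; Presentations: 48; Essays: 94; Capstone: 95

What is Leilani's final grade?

Reading responses: drop 58, 62 → average of remaining 4 = 345/4 = 86.25
Capstone (95) > Essays (94), so Essays counts as 95.
Weighted total:
  Reflections 45 × 0.29 = 13.05
  Problem sets 51 × 0.07 = 3.57
  Reading responses 86.25 × 0.05 = 4.3125
  Portfolio 100 × 0.12 = 12
  Quizzes 63 × 0.19 = 11.97
  Presentations 48 × 0.06 = 2.88
  Essays 95 × 0.06 = 5.7
  Capstone 95 × 0.16 = 15.2
Sum = 68.6825
68.6825 is ≥ 60 and < 70 → D

D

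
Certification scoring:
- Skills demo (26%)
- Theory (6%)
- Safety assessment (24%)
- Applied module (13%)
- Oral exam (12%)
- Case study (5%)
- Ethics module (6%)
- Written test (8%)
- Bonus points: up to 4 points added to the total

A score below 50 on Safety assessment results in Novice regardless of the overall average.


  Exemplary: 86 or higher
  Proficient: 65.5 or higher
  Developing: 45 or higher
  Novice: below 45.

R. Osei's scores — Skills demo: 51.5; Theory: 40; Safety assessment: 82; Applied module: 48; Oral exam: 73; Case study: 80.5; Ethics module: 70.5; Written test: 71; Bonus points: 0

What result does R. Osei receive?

Safety assessment score 82 ≥ 50: minimum met.
Weighted total:
  Skills demo 51.5 × 0.26 = 13.39
  Theory 40 × 0.06 = 2.4
  Safety assessment 82 × 0.24 = 19.68
  Applied module 48 × 0.13 = 6.24
  Oral exam 73 × 0.12 = 8.76
  Case study 80.5 × 0.05 = 4.025
  Ethics module 70.5 × 0.06 = 4.23
  Written test 71 × 0.08 = 5.68
Sum = 64.405
Bonus points: 64.405 + 0 = 64.405
64.405 is ≥ 45 and < 65.5 → Developing

Developing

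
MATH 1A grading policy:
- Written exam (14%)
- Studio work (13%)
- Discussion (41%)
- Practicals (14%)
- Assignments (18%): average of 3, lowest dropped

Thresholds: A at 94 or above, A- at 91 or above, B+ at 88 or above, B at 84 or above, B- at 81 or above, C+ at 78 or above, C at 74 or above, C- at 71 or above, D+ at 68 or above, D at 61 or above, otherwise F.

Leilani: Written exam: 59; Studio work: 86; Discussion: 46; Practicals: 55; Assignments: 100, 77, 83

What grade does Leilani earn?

Assignments: drop 77 → average of remaining 2 = 183/2 = 91.5
Weighted total:
  Written exam 59 × 0.14 = 8.26
  Studio work 86 × 0.13 = 11.18
  Discussion 46 × 0.41 = 18.86
  Practicals 55 × 0.14 = 7.7
  Assignments 91.5 × 0.18 = 16.47
Sum = 62.47
62.47 is ≥ 61 and < 68 → D

D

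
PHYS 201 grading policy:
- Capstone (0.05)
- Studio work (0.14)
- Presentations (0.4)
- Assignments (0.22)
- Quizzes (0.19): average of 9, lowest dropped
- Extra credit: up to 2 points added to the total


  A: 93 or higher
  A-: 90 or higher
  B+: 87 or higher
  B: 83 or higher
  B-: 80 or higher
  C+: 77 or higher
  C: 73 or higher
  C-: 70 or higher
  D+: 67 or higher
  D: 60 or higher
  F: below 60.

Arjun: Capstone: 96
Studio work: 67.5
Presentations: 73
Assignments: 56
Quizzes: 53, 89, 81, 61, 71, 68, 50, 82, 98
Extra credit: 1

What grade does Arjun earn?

Quizzes: drop 50 → average of remaining 8 = 603/8 = 75.375
Weighted total:
  Capstone 96 × 0.05 = 4.8
  Studio work 67.5 × 0.14 = 9.45
  Presentations 73 × 0.4 = 29.2
  Assignments 56 × 0.22 = 12.32
  Quizzes 75.375 × 0.19 = 14.32125
Sum = 70.09125
Extra credit: 70.09125 + 1 = 71.09125
71.09125 is ≥ 70 and < 73 → C-

C-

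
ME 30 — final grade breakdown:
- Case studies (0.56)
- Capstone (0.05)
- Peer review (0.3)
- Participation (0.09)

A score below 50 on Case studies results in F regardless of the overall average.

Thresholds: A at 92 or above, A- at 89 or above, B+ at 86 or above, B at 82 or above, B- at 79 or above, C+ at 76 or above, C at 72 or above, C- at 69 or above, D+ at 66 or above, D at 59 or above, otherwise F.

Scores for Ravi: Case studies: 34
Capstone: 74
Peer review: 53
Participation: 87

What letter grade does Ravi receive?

Case studies score 34 < 50: minimum not met.
Weighted total:
  Case studies 34 × 0.56 = 19.04
  Capstone 74 × 0.05 = 3.7
  Peer review 53 × 0.3 = 15.9
  Participation 87 × 0.09 = 7.83
Sum = 46.47
Because the Case studies minimum was not met, the result is F.

F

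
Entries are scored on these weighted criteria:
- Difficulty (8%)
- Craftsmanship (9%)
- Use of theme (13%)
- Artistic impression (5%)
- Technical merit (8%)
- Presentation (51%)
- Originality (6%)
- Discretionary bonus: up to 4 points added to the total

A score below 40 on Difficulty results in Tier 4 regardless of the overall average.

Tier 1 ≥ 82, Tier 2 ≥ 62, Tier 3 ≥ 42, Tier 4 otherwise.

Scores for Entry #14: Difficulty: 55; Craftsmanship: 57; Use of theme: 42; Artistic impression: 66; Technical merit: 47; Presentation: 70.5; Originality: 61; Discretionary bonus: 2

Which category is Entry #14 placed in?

Tier 2

Difficulty score 55 ≥ 40: minimum met.
Weighted total:
  Difficulty 55 × 0.08 = 4.4
  Craftsmanship 57 × 0.09 = 5.13
  Use of theme 42 × 0.13 = 5.46
  Artistic impression 66 × 0.05 = 3.3
  Technical merit 47 × 0.08 = 3.76
  Presentation 70.5 × 0.51 = 35.955
  Originality 61 × 0.06 = 3.66
Sum = 61.665
Discretionary bonus: 61.665 + 2 = 63.665
63.665 is ≥ 62 and < 82 → Tier 2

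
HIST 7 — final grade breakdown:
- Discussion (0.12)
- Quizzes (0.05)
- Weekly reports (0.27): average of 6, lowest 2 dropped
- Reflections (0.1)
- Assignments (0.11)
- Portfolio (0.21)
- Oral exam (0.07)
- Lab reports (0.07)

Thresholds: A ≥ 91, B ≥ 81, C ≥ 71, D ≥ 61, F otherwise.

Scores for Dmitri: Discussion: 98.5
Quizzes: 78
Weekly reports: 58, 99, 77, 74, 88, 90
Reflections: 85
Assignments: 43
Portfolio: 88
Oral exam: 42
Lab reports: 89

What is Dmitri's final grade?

C

Weekly reports: drop 58, 74 → average of remaining 4 = 354/4 = 88.5
Weighted total:
  Discussion 98.5 × 0.12 = 11.82
  Quizzes 78 × 0.05 = 3.9
  Weekly reports 88.5 × 0.27 = 23.895
  Reflections 85 × 0.1 = 8.5
  Assignments 43 × 0.11 = 4.73
  Portfolio 88 × 0.21 = 18.48
  Oral exam 42 × 0.07 = 2.94
  Lab reports 89 × 0.07 = 6.23
Sum = 80.495
80.495 is ≥ 71 and < 81 → C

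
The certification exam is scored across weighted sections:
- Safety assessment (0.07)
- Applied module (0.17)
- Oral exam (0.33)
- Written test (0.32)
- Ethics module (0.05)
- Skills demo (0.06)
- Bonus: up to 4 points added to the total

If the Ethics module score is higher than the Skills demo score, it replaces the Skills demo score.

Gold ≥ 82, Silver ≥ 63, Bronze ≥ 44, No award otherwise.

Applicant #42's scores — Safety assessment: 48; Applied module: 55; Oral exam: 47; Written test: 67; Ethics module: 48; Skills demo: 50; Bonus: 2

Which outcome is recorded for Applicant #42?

Ethics module (48) ≤ Skills demo (50), so Skills demo stays at 50.
Weighted total:
  Safety assessment 48 × 0.07 = 3.36
  Applied module 55 × 0.17 = 9.35
  Oral exam 47 × 0.33 = 15.51
  Written test 67 × 0.32 = 21.44
  Ethics module 48 × 0.05 = 2.4
  Skills demo 50 × 0.06 = 3
Sum = 55.06
Bonus: 55.06 + 2 = 57.06
57.06 is ≥ 44 and < 63 → Bronze

Bronze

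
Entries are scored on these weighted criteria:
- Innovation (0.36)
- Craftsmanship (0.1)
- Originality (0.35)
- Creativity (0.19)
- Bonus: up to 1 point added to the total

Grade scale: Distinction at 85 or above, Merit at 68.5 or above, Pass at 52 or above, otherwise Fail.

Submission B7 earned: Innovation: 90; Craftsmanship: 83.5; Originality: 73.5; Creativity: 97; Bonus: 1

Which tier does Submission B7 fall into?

Distinction

Weighted total:
  Innovation 90 × 0.36 = 32.4
  Craftsmanship 83.5 × 0.1 = 8.35
  Originality 73.5 × 0.35 = 25.725
  Creativity 97 × 0.19 = 18.43
Sum = 84.905
Bonus: 84.905 + 1 = 85.905
85.905 ≥ 85 → Distinction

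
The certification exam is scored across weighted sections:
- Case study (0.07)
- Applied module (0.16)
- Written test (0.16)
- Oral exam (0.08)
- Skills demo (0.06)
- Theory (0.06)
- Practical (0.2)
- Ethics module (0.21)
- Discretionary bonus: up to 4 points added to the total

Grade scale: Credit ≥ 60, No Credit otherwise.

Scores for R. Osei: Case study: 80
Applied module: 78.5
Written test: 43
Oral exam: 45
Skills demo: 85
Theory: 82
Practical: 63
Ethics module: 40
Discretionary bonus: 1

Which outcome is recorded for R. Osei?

Weighted total:
  Case study 80 × 0.07 = 5.6
  Applied module 78.5 × 0.16 = 12.56
  Written test 43 × 0.16 = 6.88
  Oral exam 45 × 0.08 = 3.6
  Skills demo 85 × 0.06 = 5.1
  Theory 82 × 0.06 = 4.92
  Practical 63 × 0.2 = 12.6
  Ethics module 40 × 0.21 = 8.4
Sum = 59.66
Discretionary bonus: 59.66 + 1 = 60.66
60.66 ≥ 60 → Credit

Credit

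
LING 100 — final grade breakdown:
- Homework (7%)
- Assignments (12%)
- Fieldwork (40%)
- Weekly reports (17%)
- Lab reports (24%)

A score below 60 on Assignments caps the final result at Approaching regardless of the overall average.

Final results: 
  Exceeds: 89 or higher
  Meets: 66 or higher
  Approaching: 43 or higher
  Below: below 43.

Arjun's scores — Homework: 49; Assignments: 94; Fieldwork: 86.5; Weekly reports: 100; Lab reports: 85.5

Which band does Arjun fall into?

Meets

Assignments score 94 ≥ 60: minimum met.
Weighted total:
  Homework 49 × 0.07 = 3.43
  Assignments 94 × 0.12 = 11.28
  Fieldwork 86.5 × 0.4 = 34.6
  Weekly reports 100 × 0.17 = 17
  Lab reports 85.5 × 0.24 = 20.52
Sum = 86.83
86.83 is ≥ 66 and < 89 → Meets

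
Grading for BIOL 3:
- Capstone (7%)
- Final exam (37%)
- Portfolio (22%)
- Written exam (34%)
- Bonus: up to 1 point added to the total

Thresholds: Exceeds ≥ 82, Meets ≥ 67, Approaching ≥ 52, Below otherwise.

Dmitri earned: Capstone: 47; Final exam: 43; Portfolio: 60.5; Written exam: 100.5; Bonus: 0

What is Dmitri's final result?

Weighted total:
  Capstone 47 × 0.07 = 3.29
  Final exam 43 × 0.37 = 15.91
  Portfolio 60.5 × 0.22 = 13.31
  Written exam 100.5 × 0.34 = 34.17
Sum = 66.68
Bonus: 66.68 + 0 = 66.68
66.68 is ≥ 52 and < 67 → Approaching

Approaching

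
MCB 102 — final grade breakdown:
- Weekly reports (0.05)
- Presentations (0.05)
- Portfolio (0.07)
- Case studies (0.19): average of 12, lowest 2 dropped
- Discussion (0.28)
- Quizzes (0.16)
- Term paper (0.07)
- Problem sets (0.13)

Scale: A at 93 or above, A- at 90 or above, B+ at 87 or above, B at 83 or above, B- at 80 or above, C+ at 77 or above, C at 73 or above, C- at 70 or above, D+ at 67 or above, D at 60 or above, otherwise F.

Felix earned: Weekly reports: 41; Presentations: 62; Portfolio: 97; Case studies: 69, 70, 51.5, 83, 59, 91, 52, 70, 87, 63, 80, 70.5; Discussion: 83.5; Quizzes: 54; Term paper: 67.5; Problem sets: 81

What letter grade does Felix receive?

C

Case studies: drop 51.5, 52 → average of remaining 10 = 742.5/10 = 74.25
Weighted total:
  Weekly reports 41 × 0.05 = 2.05
  Presentations 62 × 0.05 = 3.1
  Portfolio 97 × 0.07 = 6.79
  Case studies 74.25 × 0.19 = 14.1075
  Discussion 83.5 × 0.28 = 23.38
  Quizzes 54 × 0.16 = 8.64
  Term paper 67.5 × 0.07 = 4.725
  Problem sets 81 × 0.13 = 10.53
Sum = 73.3225
73.3225 is ≥ 73 and < 77 → C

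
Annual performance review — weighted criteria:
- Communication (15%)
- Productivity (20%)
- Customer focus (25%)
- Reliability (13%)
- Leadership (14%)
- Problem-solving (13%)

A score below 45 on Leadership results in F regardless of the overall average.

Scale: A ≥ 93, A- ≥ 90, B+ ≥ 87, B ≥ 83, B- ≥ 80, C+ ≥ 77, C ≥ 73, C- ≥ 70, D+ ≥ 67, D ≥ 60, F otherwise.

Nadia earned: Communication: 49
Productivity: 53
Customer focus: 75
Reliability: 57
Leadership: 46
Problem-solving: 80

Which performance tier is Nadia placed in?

D

Leadership score 46 ≥ 45: minimum met.
Weighted total:
  Communication 49 × 0.15 = 7.35
  Productivity 53 × 0.2 = 10.6
  Customer focus 75 × 0.25 = 18.75
  Reliability 57 × 0.13 = 7.41
  Leadership 46 × 0.14 = 6.44
  Problem-solving 80 × 0.13 = 10.4
Sum = 60.95
60.95 is ≥ 60 and < 67 → D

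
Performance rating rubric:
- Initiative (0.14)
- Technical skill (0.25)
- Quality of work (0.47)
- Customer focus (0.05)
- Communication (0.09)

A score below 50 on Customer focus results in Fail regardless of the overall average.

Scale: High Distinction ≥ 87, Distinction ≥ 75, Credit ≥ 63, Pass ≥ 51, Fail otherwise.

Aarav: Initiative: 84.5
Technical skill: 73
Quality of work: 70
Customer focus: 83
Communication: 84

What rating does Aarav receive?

Credit

Customer focus score 83 ≥ 50: minimum met.
Weighted total:
  Initiative 84.5 × 0.14 = 11.83
  Technical skill 73 × 0.25 = 18.25
  Quality of work 70 × 0.47 = 32.9
  Customer focus 83 × 0.05 = 4.15
  Communication 84 × 0.09 = 7.56
Sum = 74.69
74.69 is ≥ 63 and < 75 → Credit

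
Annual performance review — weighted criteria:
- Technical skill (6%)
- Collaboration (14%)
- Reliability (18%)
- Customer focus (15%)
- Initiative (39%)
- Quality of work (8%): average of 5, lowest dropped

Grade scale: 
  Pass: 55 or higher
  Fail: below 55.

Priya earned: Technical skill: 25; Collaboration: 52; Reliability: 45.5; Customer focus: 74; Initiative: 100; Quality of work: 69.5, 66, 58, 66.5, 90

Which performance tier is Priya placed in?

Quality of work: drop 58 → average of remaining 4 = 292/4 = 73
Weighted total:
  Technical skill 25 × 0.06 = 1.5
  Collaboration 52 × 0.14 = 7.28
  Reliability 45.5 × 0.18 = 8.19
  Customer focus 74 × 0.15 = 11.1
  Initiative 100 × 0.39 = 39
  Quality of work 73 × 0.08 = 5.84
Sum = 72.91
72.91 ≥ 55 → Pass

Pass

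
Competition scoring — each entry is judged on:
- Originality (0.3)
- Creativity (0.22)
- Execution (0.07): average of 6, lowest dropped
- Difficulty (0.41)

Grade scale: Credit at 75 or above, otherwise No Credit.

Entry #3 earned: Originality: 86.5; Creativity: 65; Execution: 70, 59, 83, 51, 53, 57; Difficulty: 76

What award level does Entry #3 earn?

Execution: drop 51 → average of remaining 5 = 322/5 = 64.4
Weighted total:
  Originality 86.5 × 0.3 = 25.95
  Creativity 65 × 0.22 = 14.3
  Execution 64.4 × 0.07 = 4.508
  Difficulty 76 × 0.41 = 31.16
Sum = 75.918
75.918 ≥ 75 → Credit

Credit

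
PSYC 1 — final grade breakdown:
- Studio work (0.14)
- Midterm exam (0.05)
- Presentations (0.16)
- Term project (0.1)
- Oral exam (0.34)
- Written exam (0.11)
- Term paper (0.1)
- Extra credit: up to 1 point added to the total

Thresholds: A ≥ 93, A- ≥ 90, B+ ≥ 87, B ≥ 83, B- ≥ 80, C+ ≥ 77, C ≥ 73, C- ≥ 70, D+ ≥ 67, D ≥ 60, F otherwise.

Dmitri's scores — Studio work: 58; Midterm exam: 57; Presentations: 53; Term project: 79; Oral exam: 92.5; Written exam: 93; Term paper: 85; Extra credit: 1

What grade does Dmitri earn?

C+

Weighted total:
  Studio work 58 × 0.14 = 8.12
  Midterm exam 57 × 0.05 = 2.85
  Presentations 53 × 0.16 = 8.48
  Term project 79 × 0.1 = 7.9
  Oral exam 92.5 × 0.34 = 31.45
  Written exam 93 × 0.11 = 10.23
  Term paper 85 × 0.1 = 8.5
Sum = 77.53
Extra credit: 77.53 + 1 = 78.53
78.53 is ≥ 77 and < 80 → C+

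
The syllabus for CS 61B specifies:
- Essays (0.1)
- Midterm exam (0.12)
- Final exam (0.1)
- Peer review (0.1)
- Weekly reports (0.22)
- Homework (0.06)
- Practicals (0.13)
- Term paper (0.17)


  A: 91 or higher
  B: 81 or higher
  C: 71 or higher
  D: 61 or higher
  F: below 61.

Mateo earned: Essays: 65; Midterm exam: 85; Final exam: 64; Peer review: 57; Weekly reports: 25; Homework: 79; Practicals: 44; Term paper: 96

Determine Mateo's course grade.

D

Weighted total:
  Essays 65 × 0.1 = 6.5
  Midterm exam 85 × 0.12 = 10.2
  Final exam 64 × 0.1 = 6.4
  Peer review 57 × 0.1 = 5.7
  Weekly reports 25 × 0.22 = 5.5
  Homework 79 × 0.06 = 4.74
  Practicals 44 × 0.13 = 5.72
  Term paper 96 × 0.17 = 16.32
Sum = 61.08
61.08 is ≥ 61 and < 71 → D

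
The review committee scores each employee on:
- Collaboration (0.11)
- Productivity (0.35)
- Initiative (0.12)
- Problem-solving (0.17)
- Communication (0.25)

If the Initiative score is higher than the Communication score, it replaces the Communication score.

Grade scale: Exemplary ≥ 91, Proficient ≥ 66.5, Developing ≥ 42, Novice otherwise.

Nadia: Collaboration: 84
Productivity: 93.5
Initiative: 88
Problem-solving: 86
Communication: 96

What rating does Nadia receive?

Exemplary

Initiative (88) ≤ Communication (96), so Communication stays at 96.
Weighted total:
  Collaboration 84 × 0.11 = 9.24
  Productivity 93.5 × 0.35 = 32.725
  Initiative 88 × 0.12 = 10.56
  Problem-solving 86 × 0.17 = 14.62
  Communication 96 × 0.25 = 24
Sum = 91.145
91.145 ≥ 91 → Exemplary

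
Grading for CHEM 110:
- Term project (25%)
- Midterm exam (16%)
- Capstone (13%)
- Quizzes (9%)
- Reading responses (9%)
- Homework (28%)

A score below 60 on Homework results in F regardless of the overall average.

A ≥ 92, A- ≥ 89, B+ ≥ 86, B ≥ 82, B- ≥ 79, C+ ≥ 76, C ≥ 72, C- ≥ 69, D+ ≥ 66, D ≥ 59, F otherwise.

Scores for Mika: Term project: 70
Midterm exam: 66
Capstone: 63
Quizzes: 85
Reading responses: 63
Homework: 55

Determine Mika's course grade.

Homework score 55 < 60: minimum not met.
Weighted total:
  Term project 70 × 0.25 = 17.5
  Midterm exam 66 × 0.16 = 10.56
  Capstone 63 × 0.13 = 8.19
  Quizzes 85 × 0.09 = 7.65
  Reading responses 63 × 0.09 = 5.67
  Homework 55 × 0.28 = 15.4
Sum = 64.97
Because the Homework minimum was not met, the result is F.

F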